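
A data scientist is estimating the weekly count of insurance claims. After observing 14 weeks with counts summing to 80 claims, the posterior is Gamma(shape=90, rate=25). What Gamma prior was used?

Gamma(shape=10, rate=11)

A Gamma(α, β) prior (rate parametrization) on a Poisson rate with n observations summing to S gives posterior Gamma(α+S, β+n).
So α = 90 − 80 = 10 and β = 25 − 14 = 11.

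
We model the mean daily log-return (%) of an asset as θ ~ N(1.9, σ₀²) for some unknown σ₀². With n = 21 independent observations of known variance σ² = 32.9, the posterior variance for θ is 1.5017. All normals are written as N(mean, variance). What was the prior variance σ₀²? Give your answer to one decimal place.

σ₀² = 36.2

For the Normal–Normal model with known σ², precisions add: τ_n = τ₀ + n/σ².
So 1/σ₀² = 1/1.5017 − 21/32.9 = 0.665912 − 0.638298 = 0.027614.
Hence σ₀² = 1/0.027614 ≈ 36.2.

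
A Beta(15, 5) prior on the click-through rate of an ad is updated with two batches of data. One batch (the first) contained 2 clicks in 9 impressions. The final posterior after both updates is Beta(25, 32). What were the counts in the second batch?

8 clicks and 20 non-clicks

Sequential conjugate updates are equivalent to a single update on the pooled data, so total successes = posterior α − prior α and total failures = posterior β − prior β.
Total across both batches: 25−15=10 clicks, 32−5=27 non-clicks.
Subtract the first batch: 10−2=8 clicks and 27−7=20 non-clicks.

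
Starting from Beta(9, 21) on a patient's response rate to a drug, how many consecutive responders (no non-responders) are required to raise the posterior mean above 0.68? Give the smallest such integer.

k = 36

After k responders and 0 non-responders the posterior is Beta(9+k, 21), with mean (9+k)/(9+21+k).
Set (9+k)/(30+k) > 0.68 and solve: k > (0.68·30 − 9)/(1 − 0.68) = 35.625.
The smallest integer exceeding 35.625 is 36.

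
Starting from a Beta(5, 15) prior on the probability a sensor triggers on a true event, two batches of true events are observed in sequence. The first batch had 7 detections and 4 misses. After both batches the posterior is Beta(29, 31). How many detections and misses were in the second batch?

Because Beta–binomial updating is additive in the counts, the combined data contributed (α_post−α_prior, β_post−β_prior) successes and failures.
Total across both batches: 29−5=24 detections, 31−15=16 misses.
Subtract the first batch: 24−7=17 detections and 16−4=12 misses.

17 detections and 12 misses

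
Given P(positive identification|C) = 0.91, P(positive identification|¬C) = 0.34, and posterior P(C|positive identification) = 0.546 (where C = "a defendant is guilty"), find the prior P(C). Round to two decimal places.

Bayes' rule in odds form gives O(C|E) = O(C)·[P(E|C)/P(E|¬C)], hence O(C) = O(C|E)/LR.
Posterior odds = 0.546/(1−0.546) = 1.2026. LR = 0.91/0.34 = 2.6765.
Prior odds = 1.2026/2.6765 = 0.4493, so P(C) = 0.4493/(1+0.4493) ≈ 0.31.

P(C) = 0.31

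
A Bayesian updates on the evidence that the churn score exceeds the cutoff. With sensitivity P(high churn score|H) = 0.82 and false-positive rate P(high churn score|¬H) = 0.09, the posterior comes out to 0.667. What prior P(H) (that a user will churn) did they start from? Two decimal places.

P(H) = 0.18

Bayes' rule in odds form gives O(H|E) = O(H)·[P(E|H)/P(E|¬H)], hence O(H) = O(H|E)/LR.
Posterior odds = 0.667/(1−0.667) = 2.0030. LR = 0.82/0.09 = 9.1111.
Prior odds = 2.0030/9.1111 = 0.2198, so P(H) = 0.2198/(1+0.2198) ≈ 0.18.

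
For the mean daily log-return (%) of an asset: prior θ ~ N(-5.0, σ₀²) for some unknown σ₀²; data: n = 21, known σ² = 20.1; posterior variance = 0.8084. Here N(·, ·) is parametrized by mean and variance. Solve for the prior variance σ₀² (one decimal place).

σ₀² = 5.2

For the Normal–Normal model with known σ², precisions add: τ_n = τ₀ + n/σ².
So 1/σ₀² = 1/0.8084 − 21/20.1 = 1.237011 − 1.044776 = 0.192235.
Hence σ₀² = 1/0.192235 ≈ 5.2.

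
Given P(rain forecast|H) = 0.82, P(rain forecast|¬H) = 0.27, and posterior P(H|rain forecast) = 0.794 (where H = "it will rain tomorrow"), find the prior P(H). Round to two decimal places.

P(H) = 0.56

In odds form, posterior odds = prior odds × likelihood ratio, so prior odds = posterior odds ÷ LR.
Posterior odds = 0.794/(1−0.794) = 3.8544. LR = 0.82/0.27 = 3.0370.
Prior odds = 3.8544/3.0370 = 1.2691, so P(H) = 1.2691/(1+1.2691) ≈ 0.56.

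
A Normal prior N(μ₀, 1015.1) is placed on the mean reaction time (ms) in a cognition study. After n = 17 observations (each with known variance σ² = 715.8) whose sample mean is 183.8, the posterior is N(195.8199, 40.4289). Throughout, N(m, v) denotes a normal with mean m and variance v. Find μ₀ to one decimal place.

With known observation variance, the Normal–Normal posterior has precision τ_n = τ₀ + n/σ² and mean μ_n = (τ₀μ₀ + (n/σ²)x̄)/τ_n.
Here τ₀ = 1/1015.1 = 0.000985 and τ_data = 17/715.8 = 0.023750, so τ_n = 0.024735.
Rearranging for μ₀: μ₀ = (μ_n·τ_n − τ_data·x̄)/τ₀ = (195.8199·0.024735 − 0.023750·183.8) / 0.000985 = 0.478355/0.000985 ≈ 485.6.

μ₀ = 485.6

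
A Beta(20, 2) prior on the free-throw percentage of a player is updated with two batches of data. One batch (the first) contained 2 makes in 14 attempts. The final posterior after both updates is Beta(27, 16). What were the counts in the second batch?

Sequential conjugate updates are equivalent to a single update on the pooled data, so total successes = posterior α − prior α and total failures = posterior β − prior β.
Total across both batches: 27−20=7 makes, 16−2=14 misses.
Subtract the first batch: 7−2=5 makes and 14−12=2 misses.

5 makes and 2 misses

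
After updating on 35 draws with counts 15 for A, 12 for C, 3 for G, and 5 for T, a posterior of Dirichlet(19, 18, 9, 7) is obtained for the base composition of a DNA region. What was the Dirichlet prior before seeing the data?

Dirichlet(4, 6, 6, 2)

For a Dirichlet(α) prior with multinomial counts c, the posterior is Dirichlet(α + c) componentwise.
Subtract each count from the matching posterior parameter: 19−15=4, 18−12=6, 9−3=6, 7−5=2.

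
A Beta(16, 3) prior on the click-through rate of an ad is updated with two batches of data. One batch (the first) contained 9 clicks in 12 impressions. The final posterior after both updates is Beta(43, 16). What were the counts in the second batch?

18 clicks and 10 non-clicks

Sequential conjugate updates are equivalent to a single update on the pooled data, so total successes = posterior α − prior α and total failures = posterior β − prior β.
Total across both batches: 43−16=27 clicks, 16−3=13 non-clicks.
Subtract the first batch: 27−9=18 clicks and 13−3=10 non-clicks.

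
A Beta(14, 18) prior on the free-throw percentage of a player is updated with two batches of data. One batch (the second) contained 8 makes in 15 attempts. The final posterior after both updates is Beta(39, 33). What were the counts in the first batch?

17 makes and 8 misses

Sequential conjugate updates are equivalent to a single update on the pooled data, so total successes = posterior α − prior α and total failures = posterior β − prior β.
Total across both batches: 39−14=25 makes, 33−18=15 misses.
Subtract the second batch: 25−8=17 makes and 15−7=8 misses.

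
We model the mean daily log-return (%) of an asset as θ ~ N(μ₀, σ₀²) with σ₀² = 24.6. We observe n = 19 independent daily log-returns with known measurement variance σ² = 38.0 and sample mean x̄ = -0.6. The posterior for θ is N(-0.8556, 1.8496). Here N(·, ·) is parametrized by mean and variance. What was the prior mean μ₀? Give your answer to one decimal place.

The posterior mean is a precision-weighted average: μ_n = (τ₀μ₀ + τ_data·x̄)/(τ₀+τ_data), with τ₀=1/σ₀² and τ_data=n/σ².
Here τ₀ = 1/24.6 = 0.040650 and τ_data = 19/38.0 = 0.500000, so τ_n = 0.540650.
Rearranging for μ₀: μ₀ = (μ_n·τ_n − τ_data·x̄)/τ₀ = (-0.8556·0.540650 − 0.500000·-0.6) / 0.040650 = -0.162580/0.040650 ≈ -4.0.

μ₀ = -4.0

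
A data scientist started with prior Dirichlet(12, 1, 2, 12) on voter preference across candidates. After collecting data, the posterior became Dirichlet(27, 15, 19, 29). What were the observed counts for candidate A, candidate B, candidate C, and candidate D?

For a Dirichlet(α) prior with multinomial counts c, the posterior is Dirichlet(α + c) componentwise.
Counts are posterior − prior componentwise: 27−12=15, 15−1=14, 19−2=17, 29−12=17.

counts (15, 14, 17, 17)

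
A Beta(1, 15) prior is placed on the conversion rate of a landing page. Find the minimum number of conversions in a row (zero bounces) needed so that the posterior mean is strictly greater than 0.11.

k = 1

After k conversions and 0 bounces the posterior is Beta(1+k, 15), with mean (1+k)/(1+15+k).
Set (1+k)/(16+k) > 0.11 and solve: k > (0.11·16 − 1)/(1 − 0.11) = 0.854.
The smallest integer exceeding 0.854 is 1.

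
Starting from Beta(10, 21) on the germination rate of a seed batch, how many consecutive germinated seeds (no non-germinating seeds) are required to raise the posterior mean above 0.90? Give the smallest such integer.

k = 180

After k germinated seeds and 0 non-germinating seeds the posterior is Beta(10+k, 21), with mean (10+k)/(10+21+k).
Set (10+k)/(31+k) > 0.90 and solve: k > (0.90·31 − 10)/(1 − 0.90) = 179.000.
The smallest integer exceeding 179.000 is 180.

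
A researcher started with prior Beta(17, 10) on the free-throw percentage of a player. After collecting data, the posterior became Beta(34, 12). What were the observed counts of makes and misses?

17 makes and 2 misses

A Beta(α, β) prior with s successes and f failures in binomial data gives a Beta(α+s, β+f) posterior.
Match parameters: s=34−17=17, f=12−10=2.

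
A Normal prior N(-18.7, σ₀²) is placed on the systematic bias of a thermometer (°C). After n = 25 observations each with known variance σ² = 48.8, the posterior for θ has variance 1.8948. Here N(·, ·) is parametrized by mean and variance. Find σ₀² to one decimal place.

Posterior precision equals prior precision plus data precision: 1/σ_n² = 1/σ₀² + n/σ².
So 1/σ₀² = 1/1.8948 − 25/48.8 = 0.527760 − 0.512295 = 0.015465.
Hence σ₀² = 1/0.015465 ≈ 64.7.

σ₀² = 64.7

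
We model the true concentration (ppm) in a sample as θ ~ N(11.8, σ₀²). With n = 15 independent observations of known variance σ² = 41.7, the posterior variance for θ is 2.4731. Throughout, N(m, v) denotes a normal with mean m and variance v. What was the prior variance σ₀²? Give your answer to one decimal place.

σ₀² = 22.4

Posterior precision equals prior precision plus data precision: 1/σ_n² = 1/σ₀² + n/σ².
So 1/σ₀² = 1/2.4731 − 15/41.7 = 0.404351 − 0.359712 = 0.044639.
Hence σ₀² = 1/0.044639 ≈ 22.4.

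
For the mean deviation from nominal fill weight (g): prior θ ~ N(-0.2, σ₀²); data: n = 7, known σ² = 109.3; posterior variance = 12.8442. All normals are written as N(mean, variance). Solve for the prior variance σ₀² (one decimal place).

For the Normal–Normal model with known σ², precisions add: τ_n = τ₀ + n/σ².
So 1/σ₀² = 1/12.8442 − 7/109.3 = 0.077856 − 0.064044 = 0.013812.
Hence σ₀² = 1/0.013812 ≈ 72.4.

σ₀² = 72.4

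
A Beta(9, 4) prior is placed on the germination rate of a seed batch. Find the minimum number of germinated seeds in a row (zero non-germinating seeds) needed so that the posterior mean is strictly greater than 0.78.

After k germinated seeds and 0 non-germinating seeds the posterior is Beta(9+k, 4), with mean (9+k)/(9+4+k).
Set (9+k)/(13+k) > 0.78 and solve: k > (0.78·13 − 9)/(1 − 0.78) = 5.182.
The smallest integer exceeding 5.182 is 6, and checking k=6: (15)/(19) = 0.7895 > 0.78.

k = 6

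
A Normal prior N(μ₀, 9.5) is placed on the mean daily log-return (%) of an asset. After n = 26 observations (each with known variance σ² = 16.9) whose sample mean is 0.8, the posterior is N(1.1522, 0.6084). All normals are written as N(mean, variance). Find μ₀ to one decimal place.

With known observation variance, the Normal–Normal posterior has precision τ_n = τ₀ + n/σ² and mean μ_n = (τ₀μ₀ + (n/σ²)x̄)/τ_n.
Here τ₀ = 1/9.5 = 0.105263 and τ_data = 26/16.9 = 1.538462, so τ_n = 1.643725.
Rearranging for μ₀: μ₀ = (μ_n·τ_n − τ_data·x̄)/τ₀ = (1.1522·1.643725 − 1.538462·0.8) / 0.105263 = 0.663130/0.105263 ≈ 6.3.

μ₀ = 6.3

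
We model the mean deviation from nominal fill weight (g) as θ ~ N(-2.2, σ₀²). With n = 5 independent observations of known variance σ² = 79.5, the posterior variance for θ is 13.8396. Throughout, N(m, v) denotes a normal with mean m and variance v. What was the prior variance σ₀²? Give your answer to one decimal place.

For the Normal–Normal model with known σ², precisions add: τ_n = τ₀ + n/σ².
So 1/σ₀² = 1/13.8396 − 5/79.5 = 0.072256 − 0.062893 = 0.009363.
Hence σ₀² = 1/0.009363 ≈ 106.8.

σ₀² = 106.8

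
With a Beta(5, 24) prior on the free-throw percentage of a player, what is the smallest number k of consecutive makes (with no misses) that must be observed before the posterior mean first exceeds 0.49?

After k makes and 0 misses the posterior is Beta(5+k, 24), with mean (5+k)/(5+24+k).
Set (5+k)/(29+k) > 0.49 and solve: k > (0.49·29 − 5)/(1 − 0.49) = 18.059.
The smallest integer exceeding 18.059 is 19, and checking k=19: (24)/(48) = 0.5000 > 0.49.

k = 19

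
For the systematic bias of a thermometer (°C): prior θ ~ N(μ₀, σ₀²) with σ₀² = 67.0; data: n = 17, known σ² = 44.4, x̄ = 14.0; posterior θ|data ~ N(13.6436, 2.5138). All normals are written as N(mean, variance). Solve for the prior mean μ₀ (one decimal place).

μ₀ = 4.5

The posterior mean is a precision-weighted average: μ_n = (τ₀μ₀ + τ_data·x̄)/(τ₀+τ_data), with τ₀=1/σ₀² and τ_data=n/σ².
Here τ₀ = 1/67.0 = 0.014925 and τ_data = 17/44.4 = 0.382883, so τ_n = 0.397808.
Rearranging for μ₀: μ₀ = (μ_n·τ_n − τ_data·x̄)/τ₀ = (13.6436·0.397808 − 0.382883·14.0) / 0.014925 = 0.067171/0.014925 ≈ 4.5.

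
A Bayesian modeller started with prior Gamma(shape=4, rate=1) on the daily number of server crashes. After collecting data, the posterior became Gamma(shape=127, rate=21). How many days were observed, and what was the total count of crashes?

n = 20 days with total 123 crashes

A Gamma(α, β) prior (rate parametrization) on a Poisson rate with n observations summing to S gives posterior Gamma(α+S, β+n).
Matching: Σxᵢ = 127 − 4 = 123 and n = 21 − 1 = 20.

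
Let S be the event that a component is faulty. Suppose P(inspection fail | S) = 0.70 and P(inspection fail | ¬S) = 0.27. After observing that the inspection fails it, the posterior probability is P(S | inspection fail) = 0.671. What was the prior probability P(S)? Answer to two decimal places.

P(S) = 0.44

In odds form, posterior odds = prior odds × likelihood ratio, so prior odds = posterior odds ÷ LR.
Posterior odds = 0.671/(1−0.671) = 2.0395. LR = 0.70/0.27 = 2.5926.
Prior odds = 2.0395/2.5926 = 0.7867, so P(S) = 0.7867/(1+0.7867) ≈ 0.44.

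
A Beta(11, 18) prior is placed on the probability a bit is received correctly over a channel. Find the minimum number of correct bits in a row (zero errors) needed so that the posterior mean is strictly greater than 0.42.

After k correct bits and 0 errors the posterior is Beta(11+k, 18), with mean (11+k)/(11+18+k).
Set (11+k)/(29+k) > 0.42 and solve: k > (0.42·29 − 11)/(1 − 0.42) = 2.034.
The smallest integer exceeding 2.034 is 3.

k = 3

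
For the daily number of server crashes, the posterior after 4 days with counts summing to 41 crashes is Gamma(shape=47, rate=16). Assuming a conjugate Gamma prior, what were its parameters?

A Gamma(α, β) prior (rate parametrization) on a Poisson rate with n observations summing to S gives posterior Gamma(α+S, β+n).
So α = 47 − 41 = 6 and β = 16 − 4 = 12.

Gamma(shape=6, rate=12)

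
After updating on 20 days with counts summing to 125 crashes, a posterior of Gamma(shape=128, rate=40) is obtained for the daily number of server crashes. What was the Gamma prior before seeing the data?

Gamma(shape=3, rate=20)

A Gamma(α, β) prior (rate parametrization) on a Poisson rate with n observations summing to S gives posterior Gamma(α+S, β+n).
So α = 128 − 125 = 3 and β = 40 − 20 = 20.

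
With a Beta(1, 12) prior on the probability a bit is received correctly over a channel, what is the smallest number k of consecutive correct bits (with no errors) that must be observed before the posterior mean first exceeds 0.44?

k = 9

After k correct bits and 0 errors the posterior is Beta(1+k, 12), with mean (1+k)/(1+12+k).
Set (1+k)/(13+k) > 0.44 and solve: k > (0.44·13 − 1)/(1 − 0.44) = 8.429.
The smallest integer exceeding 8.429 is 9.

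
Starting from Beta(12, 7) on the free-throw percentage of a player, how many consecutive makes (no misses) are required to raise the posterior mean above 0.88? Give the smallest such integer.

k = 40

After k makes and 0 misses the posterior is Beta(12+k, 7), with mean (12+k)/(12+7+k).
Set (12+k)/(19+k) > 0.88 and solve: k > (0.88·19 − 12)/(1 − 0.88) = 39.333.
The smallest integer exceeding 39.333 is 40, and checking k=40: (52)/(59) = 0.8814 > 0.88.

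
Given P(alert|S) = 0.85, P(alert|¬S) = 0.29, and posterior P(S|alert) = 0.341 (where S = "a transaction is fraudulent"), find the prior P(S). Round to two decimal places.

In odds form, posterior odds = prior odds × likelihood ratio, so prior odds = posterior odds ÷ LR.
Posterior odds = 0.341/(1−0.341) = 0.5175. LR = 0.85/0.29 = 2.9310.
Prior odds = 0.5175/2.9310 = 0.1766, so P(S) = 0.1766/(1+0.1766) ≈ 0.15.

P(S) = 0.15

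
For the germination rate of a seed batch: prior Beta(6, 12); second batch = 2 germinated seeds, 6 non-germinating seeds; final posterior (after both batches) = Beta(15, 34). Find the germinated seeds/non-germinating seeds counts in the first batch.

7 germinated seeds and 16 non-germinating seeds

Sequential conjugate updates are equivalent to a single update on the pooled data, so total successes = posterior α − prior α and total failures = posterior β − prior β.
Total across both batches: 15−6=9 germinated seeds, 34−12=22 non-germinating seeds.
Subtract the second batch: 9−2=7 germinated seeds and 22−6=16 non-germinating seeds.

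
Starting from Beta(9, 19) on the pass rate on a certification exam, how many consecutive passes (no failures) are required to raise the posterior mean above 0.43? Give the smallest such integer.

k = 6

After k passes and 0 failures the posterior is Beta(9+k, 19), with mean (9+k)/(9+19+k).
Set (9+k)/(28+k) > 0.43 and solve: k > (0.43·28 − 9)/(1 − 0.43) = 5.333.
The smallest integer exceeding 5.333 is 6, and checking k=6: (15)/(34) = 0.4412 > 0.43.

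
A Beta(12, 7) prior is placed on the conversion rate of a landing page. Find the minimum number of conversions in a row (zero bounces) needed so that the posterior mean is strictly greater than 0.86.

After k conversions and 0 bounces the posterior is Beta(12+k, 7), with mean (12+k)/(12+7+k).
Set (12+k)/(19+k) > 0.86 and solve: k > (0.86·19 − 12)/(1 − 0.86) = 31.000.
The smallest integer exceeding 31.000 is 32, and checking k=32: (44)/(51) = 0.8627 > 0.86.

k = 32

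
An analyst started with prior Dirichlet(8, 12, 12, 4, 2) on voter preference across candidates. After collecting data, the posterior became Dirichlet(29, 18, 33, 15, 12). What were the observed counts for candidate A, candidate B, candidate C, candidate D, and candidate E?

counts (21, 6, 21, 11, 10)

For a Dirichlet(α) prior with multinomial counts c, the posterior is Dirichlet(α + c) componentwise.
Counts are posterior − prior componentwise: 29−8=21, 18−12=6, 33−12=21, 15−4=11, 12−2=10.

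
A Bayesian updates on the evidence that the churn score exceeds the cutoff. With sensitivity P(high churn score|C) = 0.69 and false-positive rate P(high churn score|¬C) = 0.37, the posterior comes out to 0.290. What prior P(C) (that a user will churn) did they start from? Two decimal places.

P(C) = 0.18

In odds form, posterior odds = prior odds × likelihood ratio, so prior odds = posterior odds ÷ LR.
Posterior odds = 0.290/(1−0.290) = 0.4085. LR = 0.69/0.37 = 1.8649.
Prior odds = 0.4085/1.8649 = 0.2190, so P(C) = 0.2190/(1+0.2190) ≈ 0.18.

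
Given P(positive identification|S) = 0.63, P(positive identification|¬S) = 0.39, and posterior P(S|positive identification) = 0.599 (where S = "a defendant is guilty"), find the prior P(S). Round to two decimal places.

P(S) = 0.48

Bayes' rule in odds form gives O(S|E) = O(S)·[P(E|S)/P(E|¬S)], hence O(S) = O(S|E)/LR.
Posterior odds = 0.599/(1−0.599) = 1.4938. LR = 0.63/0.39 = 1.6154.
Prior odds = 1.4938/1.6154 = 0.9247, so P(S) = 0.9247/(1+0.9247) ≈ 0.48.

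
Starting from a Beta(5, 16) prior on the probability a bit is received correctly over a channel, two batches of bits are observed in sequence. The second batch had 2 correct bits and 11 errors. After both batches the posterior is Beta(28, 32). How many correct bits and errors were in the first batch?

21 correct bits and 5 errors

Because Beta–binomial updating is additive in the counts, the combined data contributed (α_post−α_prior, β_post−β_prior) successes and failures.
Total across both batches: 28−5=23 correct bits, 32−16=16 errors.
Subtract the second batch: 23−2=21 correct bits and 16−11=5 errors.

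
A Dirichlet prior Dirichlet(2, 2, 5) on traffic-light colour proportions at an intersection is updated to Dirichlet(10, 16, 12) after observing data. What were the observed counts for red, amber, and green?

counts (8, 14, 7)

For a Dirichlet(α) prior with multinomial counts c, the posterior is Dirichlet(α + c) componentwise.
Counts are posterior − prior componentwise: 10−2=8, 16−2=14, 12−5=7.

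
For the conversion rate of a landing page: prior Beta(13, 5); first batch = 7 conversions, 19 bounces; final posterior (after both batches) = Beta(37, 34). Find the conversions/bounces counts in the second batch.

Sequential conjugate updates are equivalent to a single update on the pooled data, so total successes = posterior α − prior α and total failures = posterior β − prior β.
Total across both batches: 37−13=24 conversions, 34−5=29 bounces.
Subtract the first batch: 24−7=17 conversions and 29−19=10 bounces.

17 conversions and 10 bounces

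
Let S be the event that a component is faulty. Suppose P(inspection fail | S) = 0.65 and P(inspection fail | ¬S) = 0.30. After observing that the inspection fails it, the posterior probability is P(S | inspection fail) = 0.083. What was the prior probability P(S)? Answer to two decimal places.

Bayes' rule in odds form gives O(S|E) = O(S)·[P(E|S)/P(E|¬S)], hence O(S) = O(S|E)/LR.
Posterior odds = 0.083/(1−0.083) = 0.0905. LR = 0.65/0.30 = 2.1667.
Prior odds = 0.0905/2.1667 = 0.0418, so P(S) = 0.0418/(1+0.0418) ≈ 0.04.

P(S) = 0.04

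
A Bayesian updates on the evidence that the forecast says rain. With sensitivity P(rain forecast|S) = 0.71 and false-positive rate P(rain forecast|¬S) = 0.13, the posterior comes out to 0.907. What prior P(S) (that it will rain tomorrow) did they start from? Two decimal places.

Bayes' rule in odds form gives O(S|E) = O(S)·[P(E|S)/P(E|¬S)], hence O(S) = O(S|E)/LR.
Posterior odds = 0.907/(1−0.907) = 9.7527. LR = 0.71/0.13 = 5.4615.
Prior odds = 9.7527/5.4615 = 1.7857, so P(S) = 1.7857/(1+1.7857) ≈ 0.64.

P(S) = 0.64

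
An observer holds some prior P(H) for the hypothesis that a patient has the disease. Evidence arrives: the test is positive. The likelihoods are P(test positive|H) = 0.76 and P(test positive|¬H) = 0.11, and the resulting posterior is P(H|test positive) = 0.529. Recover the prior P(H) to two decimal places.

Bayes' rule in odds form gives O(H|E) = O(H)·[P(E|H)/P(E|¬H)], hence O(H) = O(H|E)/LR.
Posterior odds = 0.529/(1−0.529) = 1.1231. LR = 0.76/0.11 = 6.9091.
Prior odds = 1.1231/6.9091 = 0.1626, so P(H) = 0.1626/(1+0.1626) ≈ 0.14.

P(H) = 0.14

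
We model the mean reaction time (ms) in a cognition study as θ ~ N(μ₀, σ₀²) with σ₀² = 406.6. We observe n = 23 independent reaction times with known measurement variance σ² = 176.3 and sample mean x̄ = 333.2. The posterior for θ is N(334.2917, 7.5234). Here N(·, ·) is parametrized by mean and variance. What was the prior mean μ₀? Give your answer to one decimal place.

μ₀ = 392.2

With known observation variance, the Normal–Normal posterior has precision τ_n = τ₀ + n/σ² and mean μ_n = (τ₀μ₀ + (n/σ²)x̄)/τ_n.
Here τ₀ = 1/406.6 = 0.002459 and τ_data = 23/176.3 = 0.130459, so τ_n = 0.132918.
Rearranging for μ₀: μ₀ = (μ_n·τ_n − τ_data·x̄)/τ₀ = (334.2917·0.132918 − 0.130459·333.2) / 0.002459 = 0.964445/0.002459 ≈ 392.2.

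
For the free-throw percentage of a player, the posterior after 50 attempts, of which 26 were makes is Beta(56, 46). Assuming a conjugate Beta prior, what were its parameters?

Beta is conjugate to the binomial likelihood: posterior = Beta(α+s, β+f).
Subtract the data counts: 56−26=30, 46−24=22.

Beta(30, 22)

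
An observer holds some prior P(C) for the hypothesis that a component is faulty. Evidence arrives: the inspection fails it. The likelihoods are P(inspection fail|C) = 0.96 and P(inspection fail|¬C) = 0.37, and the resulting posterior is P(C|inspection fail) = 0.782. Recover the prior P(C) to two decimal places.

Bayes' rule in odds form gives O(C|E) = O(C)·[P(E|C)/P(E|¬C)], hence O(C) = O(C|E)/LR.
Posterior odds = 0.782/(1−0.782) = 3.5872. LR = 0.96/0.37 = 2.5946.
Prior odds = 3.5872/2.5946 = 1.3826, so P(C) = 1.3826/(1+1.3826) ≈ 0.58.

P(C) = 0.58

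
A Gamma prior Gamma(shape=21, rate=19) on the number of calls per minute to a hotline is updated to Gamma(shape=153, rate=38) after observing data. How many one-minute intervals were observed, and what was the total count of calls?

A Gamma(α, β) prior (rate parametrization) on a Poisson rate with n observations summing to S gives posterior Gamma(α+S, β+n).
Matching: Σxᵢ = 153 − 21 = 132 and n = 38 − 19 = 19.

n = 19 one-minute intervals with total 132 calls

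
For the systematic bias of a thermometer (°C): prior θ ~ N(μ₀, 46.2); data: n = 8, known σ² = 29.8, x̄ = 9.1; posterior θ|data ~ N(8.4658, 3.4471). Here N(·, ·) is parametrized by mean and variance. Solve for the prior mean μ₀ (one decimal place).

μ₀ = 0.6

The posterior mean is a precision-weighted average: μ_n = (τ₀μ₀ + τ_data·x̄)/(τ₀+τ_data), with τ₀=1/σ₀² and τ_data=n/σ².
Here τ₀ = 1/46.2 = 0.021645 and τ_data = 8/29.8 = 0.268456, so τ_n = 0.290101.
Rearranging for μ₀: μ₀ = (μ_n·τ_n − τ_data·x̄)/τ₀ = (8.4658·0.290101 − 0.268456·9.1) / 0.021645 = 0.012987/0.021645 ≈ 0.6.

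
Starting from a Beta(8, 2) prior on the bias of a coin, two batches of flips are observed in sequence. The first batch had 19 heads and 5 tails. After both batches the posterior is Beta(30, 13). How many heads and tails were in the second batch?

Sequential conjugate updates are equivalent to a single update on the pooled data, so total successes = posterior α − prior α and total failures = posterior β − prior β.
Total across both batches: 30−8=22 heads, 13−2=11 tails.
Subtract the first batch: 22−19=3 heads and 11−5=6 tails.

3 heads and 6 tails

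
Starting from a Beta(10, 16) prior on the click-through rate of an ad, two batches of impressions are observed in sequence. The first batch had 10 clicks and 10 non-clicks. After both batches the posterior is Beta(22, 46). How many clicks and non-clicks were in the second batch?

2 clicks and 20 non-clicks

Because Beta–binomial updating is additive in the counts, the combined data contributed (α_post−α_prior, β_post−β_prior) successes and failures.
Total across both batches: 22−10=12 clicks, 46−16=30 non-clicks.
Subtract the first batch: 12−10=2 clicks and 30−10=20 non-clicks.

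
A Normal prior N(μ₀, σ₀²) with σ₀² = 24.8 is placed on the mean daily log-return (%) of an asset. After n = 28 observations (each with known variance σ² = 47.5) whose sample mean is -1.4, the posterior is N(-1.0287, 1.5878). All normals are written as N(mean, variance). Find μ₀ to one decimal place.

μ₀ = 4.4

With known observation variance, the Normal–Normal posterior has precision τ_n = τ₀ + n/σ² and mean μ_n = (τ₀μ₀ + (n/σ²)x̄)/τ_n.
Here τ₀ = 1/24.8 = 0.040323 and τ_data = 28/47.5 = 0.589474, so τ_n = 0.629797.
Rearranging for μ₀: μ₀ = (μ_n·τ_n − τ_data·x̄)/τ₀ = (-1.0287·0.629797 − 0.589474·-1.4) / 0.040323 = 0.177391/0.040323 ≈ 4.4.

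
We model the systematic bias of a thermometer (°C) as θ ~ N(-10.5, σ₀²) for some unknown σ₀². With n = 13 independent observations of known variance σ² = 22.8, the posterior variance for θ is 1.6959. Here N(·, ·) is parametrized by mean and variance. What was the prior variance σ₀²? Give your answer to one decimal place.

σ₀² = 51.3

For the Normal–Normal model with known σ², precisions add: τ_n = τ₀ + n/σ².
So 1/σ₀² = 1/1.6959 − 13/22.8 = 0.589657 − 0.570175 = 0.019482.
Hence σ₀² = 1/0.019482 ≈ 51.3.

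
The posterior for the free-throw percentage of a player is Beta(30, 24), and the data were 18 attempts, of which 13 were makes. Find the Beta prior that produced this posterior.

Beta(17, 19)

Under Beta–binomial conjugacy the posterior parameters are (a+s, b+f).
So a = 30 − 13 = 17 and b = 24 − 5 = 19.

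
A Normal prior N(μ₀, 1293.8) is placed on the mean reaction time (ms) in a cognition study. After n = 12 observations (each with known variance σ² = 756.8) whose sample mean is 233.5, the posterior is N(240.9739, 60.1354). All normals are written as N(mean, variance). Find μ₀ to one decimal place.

μ₀ = 394.3

With known observation variance, the Normal–Normal posterior has precision τ_n = τ₀ + n/σ² and mean μ_n = (τ₀μ₀ + (n/σ²)x̄)/τ_n.
Here τ₀ = 1/1293.8 = 0.000773 and τ_data = 12/756.8 = 0.015856, so τ_n = 0.016629.
Rearranging for μ₀: μ₀ = (μ_n·τ_n − τ_data·x̄)/τ₀ = (240.9739·0.016629 − 0.015856·233.5) / 0.000773 = 0.304779/0.000773 ≈ 394.3.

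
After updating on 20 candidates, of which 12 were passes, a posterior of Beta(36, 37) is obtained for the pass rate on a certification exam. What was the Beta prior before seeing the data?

Under Beta–binomial conjugacy the posterior parameters are (α+s, β+f).
Subtract the data counts: 36−12=24, 37−8=29.

Beta(24, 29)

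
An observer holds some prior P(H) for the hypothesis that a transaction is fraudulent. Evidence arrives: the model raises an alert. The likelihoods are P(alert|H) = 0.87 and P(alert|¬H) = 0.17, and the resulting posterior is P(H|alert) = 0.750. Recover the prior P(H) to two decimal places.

P(H) = 0.37

Bayes' rule in odds form gives O(H|E) = O(H)·[P(E|H)/P(E|¬H)], hence O(H) = O(H|E)/LR.
Posterior odds = 0.750/(1−0.750) = 3.0000. LR = 0.87/0.17 = 5.1176.
Prior odds = 3.0000/5.1176 = 0.5862, so P(H) = 0.5862/(1+0.5862) ≈ 0.37.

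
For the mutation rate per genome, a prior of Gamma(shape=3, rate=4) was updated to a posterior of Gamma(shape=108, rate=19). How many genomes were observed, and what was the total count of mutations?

n = 15 genomes with total 105 mutations

Gamma–Poisson conjugacy: posterior shape = α + Σxᵢ, posterior rate = β + n.
Matching: Σxᵢ = 108 − 3 = 105 and n = 19 − 4 = 15.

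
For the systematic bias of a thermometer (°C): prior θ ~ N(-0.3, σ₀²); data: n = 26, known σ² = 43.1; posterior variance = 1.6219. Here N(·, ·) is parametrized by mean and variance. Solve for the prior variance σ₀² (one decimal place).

Posterior precision equals prior precision plus data precision: 1/σ_n² = 1/σ₀² + n/σ².
So 1/σ₀² = 1/1.6219 − 26/43.1 = 0.616561 − 0.603248 = 0.013313.
Hence σ₀² = 1/0.013313 ≈ 75.1.

σ₀² = 75.1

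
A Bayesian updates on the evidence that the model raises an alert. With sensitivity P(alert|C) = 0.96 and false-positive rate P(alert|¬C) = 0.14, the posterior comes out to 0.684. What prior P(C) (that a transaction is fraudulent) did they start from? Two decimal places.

Bayes' rule in odds form gives O(C|E) = O(C)·[P(E|C)/P(E|¬C)], hence O(C) = O(C|E)/LR.
Posterior odds = 0.684/(1−0.684) = 2.1646. LR = 0.96/0.14 = 6.8571.
Prior odds = 2.1646/6.8571 = 0.3157, so P(C) = 0.3157/(1+0.3157) ≈ 0.24.

P(C) = 0.24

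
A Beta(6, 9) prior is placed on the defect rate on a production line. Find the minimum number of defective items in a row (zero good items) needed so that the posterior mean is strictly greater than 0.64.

After k defective items and 0 good items the posterior is Beta(6+k, 9), with mean (6+k)/(6+9+k).
Set (6+k)/(15+k) > 0.64 and solve: k > (0.64·15 − 6)/(1 − 0.64) = 10.000.
The smallest integer exceeding 10.000 is 11.

k = 11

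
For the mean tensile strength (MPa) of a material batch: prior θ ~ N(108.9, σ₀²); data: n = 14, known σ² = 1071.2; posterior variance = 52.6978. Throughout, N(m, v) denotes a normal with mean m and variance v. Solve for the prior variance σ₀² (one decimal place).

Posterior precision equals prior precision plus data precision: 1/σ_n² = 1/σ₀² + n/σ².
So 1/σ₀² = 1/52.6978 − 14/1071.2 = 0.018976 − 0.013069 = 0.005907.
Hence σ₀² = 1/0.005907 ≈ 169.3.

σ₀² = 169.3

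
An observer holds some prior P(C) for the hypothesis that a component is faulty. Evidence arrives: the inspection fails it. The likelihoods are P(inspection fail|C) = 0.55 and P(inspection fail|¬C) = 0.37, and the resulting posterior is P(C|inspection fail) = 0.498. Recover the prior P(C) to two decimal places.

In odds form, posterior odds = prior odds × likelihood ratio, so prior odds = posterior odds ÷ LR.
Posterior odds = 0.498/(1−0.498) = 0.9920. LR = 0.55/0.37 = 1.4865.
Prior odds = 0.9920/1.4865 = 0.6673, so P(C) = 0.6673/(1+0.6673) ≈ 0.40.

P(C) = 0.40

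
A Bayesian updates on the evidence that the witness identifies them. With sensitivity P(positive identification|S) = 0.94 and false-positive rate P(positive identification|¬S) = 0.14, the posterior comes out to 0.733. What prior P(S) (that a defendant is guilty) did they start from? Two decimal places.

In odds form, posterior odds = prior odds × likelihood ratio, so prior odds = posterior odds ÷ LR.
Posterior odds = 0.733/(1−0.733) = 2.7453. LR = 0.94/0.14 = 6.7143.
Prior odds = 2.7453/6.7143 = 0.4089, so P(S) = 0.4089/(1+0.4089) ≈ 0.29.

P(S) = 0.29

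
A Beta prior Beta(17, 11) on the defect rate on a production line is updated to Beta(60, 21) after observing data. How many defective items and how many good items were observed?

43 defective items and 10 good items

Under Beta–binomial conjugacy the posterior parameters are (a+s, b+f).
Match parameters: s=60−17=43, f=21−11=10.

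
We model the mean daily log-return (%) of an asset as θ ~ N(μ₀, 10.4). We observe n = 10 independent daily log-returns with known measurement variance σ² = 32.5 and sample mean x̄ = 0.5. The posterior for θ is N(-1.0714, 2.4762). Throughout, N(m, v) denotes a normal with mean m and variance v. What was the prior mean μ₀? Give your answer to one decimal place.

μ₀ = -6.1

With known observation variance, the Normal–Normal posterior has precision τ_n = τ₀ + n/σ² and mean μ_n = (τ₀μ₀ + (n/σ²)x̄)/τ_n.
Here τ₀ = 1/10.4 = 0.096154 and τ_data = 10/32.5 = 0.307692, so τ_n = 0.403846.
Rearranging for μ₀: μ₀ = (μ_n·τ_n − τ_data·x̄)/τ₀ = (-1.0714·0.403846 − 0.307692·0.5) / 0.096154 = -0.586527/0.096154 ≈ -6.1.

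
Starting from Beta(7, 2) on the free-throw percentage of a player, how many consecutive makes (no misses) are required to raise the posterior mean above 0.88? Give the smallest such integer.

k = 8

After k makes and 0 misses the posterior is Beta(7+k, 2), with mean (7+k)/(7+2+k).
Set (7+k)/(9+k) > 0.88 and solve: k > (0.88·9 − 7)/(1 − 0.88) = 7.667.
The smallest integer exceeding 7.667 is 8.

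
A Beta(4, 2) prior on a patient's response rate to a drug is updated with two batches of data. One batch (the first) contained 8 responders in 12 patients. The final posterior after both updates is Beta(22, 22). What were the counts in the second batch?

10 responders and 16 non-responders

Because Beta–binomial updating is additive in the counts, the combined data contributed (α_post−α_prior, β_post−β_prior) successes and failures.
Total across both batches: 22−4=18 responders, 22−2=20 non-responders.
Subtract the first batch: 18−8=10 responders and 20−4=16 non-responders.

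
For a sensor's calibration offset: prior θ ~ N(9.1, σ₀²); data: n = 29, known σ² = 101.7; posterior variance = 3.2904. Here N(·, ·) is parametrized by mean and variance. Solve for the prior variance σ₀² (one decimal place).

σ₀² = 53.3

For the Normal–Normal model with known σ², precisions add: τ_n = τ₀ + n/σ².
So 1/σ₀² = 1/3.2904 − 29/101.7 = 0.303914 − 0.285152 = 0.018762.
Hence σ₀² = 1/0.018762 ≈ 53.3.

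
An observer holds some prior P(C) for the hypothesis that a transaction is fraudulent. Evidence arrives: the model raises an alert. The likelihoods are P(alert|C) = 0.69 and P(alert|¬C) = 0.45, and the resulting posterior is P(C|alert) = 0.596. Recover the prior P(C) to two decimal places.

Bayes' rule in odds form gives O(C|E) = O(C)·[P(E|C)/P(E|¬C)], hence O(C) = O(C|E)/LR.
Posterior odds = 0.596/(1−0.596) = 1.4752. LR = 0.69/0.45 = 1.5333.
Prior odds = 1.4752/1.5333 = 0.9621, so P(C) = 0.9621/(1+0.9621) ≈ 0.49.

P(C) = 0.49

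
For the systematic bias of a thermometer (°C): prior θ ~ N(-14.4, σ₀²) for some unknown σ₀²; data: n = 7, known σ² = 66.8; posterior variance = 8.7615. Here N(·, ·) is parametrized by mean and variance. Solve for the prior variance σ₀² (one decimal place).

σ₀² = 107.0

Posterior precision equals prior precision plus data precision: 1/σ_n² = 1/σ₀² + n/σ².
So 1/σ₀² = 1/8.7615 − 7/66.8 = 0.114136 − 0.104790 = 0.009346.
Hence σ₀² = 1/0.009346 ≈ 107.0.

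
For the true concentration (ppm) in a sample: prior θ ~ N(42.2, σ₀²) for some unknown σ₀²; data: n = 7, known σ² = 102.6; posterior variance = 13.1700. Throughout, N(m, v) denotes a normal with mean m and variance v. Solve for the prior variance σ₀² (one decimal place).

Posterior precision equals prior precision plus data precision: 1/σ_n² = 1/σ₀² + n/σ².
So 1/σ₀² = 1/13.1700 − 7/102.6 = 0.075930 − 0.068226 = 0.007704.
Hence σ₀² = 1/0.007704 ≈ 129.8.

σ₀² = 129.8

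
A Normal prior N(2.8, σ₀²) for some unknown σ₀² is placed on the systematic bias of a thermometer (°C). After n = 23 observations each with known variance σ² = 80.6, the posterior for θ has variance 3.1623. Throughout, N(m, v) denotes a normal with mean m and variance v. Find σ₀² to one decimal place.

σ₀² = 32.4

Posterior precision equals prior precision plus data precision: 1/σ_n² = 1/σ₀² + n/σ².
So 1/σ₀² = 1/3.1623 − 23/80.6 = 0.316226 − 0.285360 = 0.030866.
Hence σ₀² = 1/0.030866 ≈ 32.4.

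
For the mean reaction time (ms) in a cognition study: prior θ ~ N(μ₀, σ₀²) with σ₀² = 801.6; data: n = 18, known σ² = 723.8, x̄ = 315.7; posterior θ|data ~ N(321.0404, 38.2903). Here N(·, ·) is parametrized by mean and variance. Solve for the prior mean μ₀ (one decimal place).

With known observation variance, the Normal–Normal posterior has precision τ_n = τ₀ + n/σ² and mean μ_n = (τ₀μ₀ + (n/σ²)x̄)/τ_n.
Here τ₀ = 1/801.6 = 0.001248 and τ_data = 18/723.8 = 0.024869, so τ_n = 0.026117.
Rearranging for μ₀: μ₀ = (μ_n·τ_n − τ_data·x̄)/τ₀ = (321.0404·0.026117 − 0.024869·315.7) / 0.001248 = 0.533469/0.001248 ≈ 427.5.

μ₀ = 427.5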